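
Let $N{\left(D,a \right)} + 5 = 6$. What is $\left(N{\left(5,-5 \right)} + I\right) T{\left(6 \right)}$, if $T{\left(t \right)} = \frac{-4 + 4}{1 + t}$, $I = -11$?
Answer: $0$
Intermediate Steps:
$N{\left(D,a \right)} = 1$ ($N{\left(D,a \right)} = -5 + 6 = 1$)
$T{\left(t \right)} = 0$ ($T{\left(t \right)} = \frac{0}{1 + t} = 0$)
$\left(N{\left(5,-5 \right)} + I\right) T{\left(6 \right)} = \left(1 - 11\right) 0 = \left(-10\right) 0 = 0$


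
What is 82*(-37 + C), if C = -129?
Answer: -13612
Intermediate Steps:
82*(-37 + C) = 82*(-37 - 129) = 82*(-166) = -13612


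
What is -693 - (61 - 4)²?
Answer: -3942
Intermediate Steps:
-693 - (61 - 4)² = -693 - 1*57² = -693 - 1*3249 = -693 - 3249 = -3942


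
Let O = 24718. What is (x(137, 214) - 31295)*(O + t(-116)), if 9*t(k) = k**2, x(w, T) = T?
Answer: -7332567358/9 ≈ -8.1473e+8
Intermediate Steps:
t(k) = k**2/9
(x(137, 214) - 31295)*(O + t(-116)) = (214 - 31295)*(24718 + (1/9)*(-116)**2) = -31081*(24718 + (1/9)*13456) = -31081*(24718 + 13456/9) = -31081*235918/9 = -7332567358/9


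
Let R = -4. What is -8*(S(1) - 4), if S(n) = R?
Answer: 64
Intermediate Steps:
S(n) = -4
-8*(S(1) - 4) = -8*(-4 - 4) = -8*(-8) = 64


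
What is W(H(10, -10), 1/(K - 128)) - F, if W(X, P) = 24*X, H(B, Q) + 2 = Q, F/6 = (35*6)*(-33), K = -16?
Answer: 41292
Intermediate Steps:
F = -41580 (F = 6*((35*6)*(-33)) = 6*(210*(-33)) = 6*(-6930) = -41580)
H(B, Q) = -2 + Q
W(H(10, -10), 1/(K - 128)) - F = 24*(-2 - 10) - 1*(-41580) = 24*(-12) + 41580 = -288 + 41580 = 41292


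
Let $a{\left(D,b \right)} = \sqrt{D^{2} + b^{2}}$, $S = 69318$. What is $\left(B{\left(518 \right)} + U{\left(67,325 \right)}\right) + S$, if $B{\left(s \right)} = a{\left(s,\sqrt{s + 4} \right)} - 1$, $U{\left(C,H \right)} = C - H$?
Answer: $69059 + \sqrt{268846} \approx 69578.0$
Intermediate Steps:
$B{\left(s \right)} = -1 + \sqrt{4 + s + s^{2}}$ ($B{\left(s \right)} = \sqrt{s^{2} + \left(\sqrt{s + 4}\right)^{2}} - 1 = \sqrt{s^{2} + \left(\sqrt{4 + s}\right)^{2}} - 1 = \sqrt{s^{2} + \left(4 + s\right)} - 1 = \sqrt{4 + s + s^{2}} - 1 = -1 + \sqrt{4 + s + s^{2}}$)
$\left(B{\left(518 \right)} + U{\left(67,325 \right)}\right) + S = \left(\left(-1 + \sqrt{4 + 518 + 518^{2}}\right) + \left(67 - 325\right)\right) + 69318 = \left(\left(-1 + \sqrt{4 + 518 + 268324}\right) + \left(67 - 325\right)\right) + 69318 = \left(\left(-1 + \sqrt{268846}\right) - 258\right) + 69318 = \left(-259 + \sqrt{268846}\right) + 69318 = 69059 + \sqrt{268846}$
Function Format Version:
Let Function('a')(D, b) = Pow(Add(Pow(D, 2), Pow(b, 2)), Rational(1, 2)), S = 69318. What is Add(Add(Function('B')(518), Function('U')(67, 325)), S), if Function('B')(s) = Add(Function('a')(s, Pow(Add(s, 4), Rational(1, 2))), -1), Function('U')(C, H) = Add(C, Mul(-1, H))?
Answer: Add(69059, Pow(268846, Rational(1, 2))) ≈ 69578.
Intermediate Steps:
Function('B')(s) = Add(-1, Pow(Add(4, s, Pow(s, 2)), Rational(1, 2))) (Function('B')(s) = Add(Pow(Add(Pow(s, 2), Pow(Pow(Add(s, 4), Rational(1, 2)), 2)), Rational(1, 2)), -1) = Add(Pow(Add(Pow(s, 2), Pow(Pow(Add(4, s), Rational(1, 2)), 2)), Rational(1, 2)), -1) = Add(Pow(Add(Pow(s, 2), Add(4, s)), Rational(1, 2)), -1) = Add(Pow(Add(4, s, Pow(s, 2)), Rational(1, 2)), -1) = Add(-1, Pow(Add(4, s, Pow(s, 2)), Rational(1, 2))))
Add(Add(Function('B')(518), Function('U')(67, 325)), S) = Add(Add(Add(-1, Pow(Add(4, 518, Pow(518, 2)), Rational(1, 2))), Add(67, Mul(-1, 325))), 69318) = Add(Add(Add(-1, Pow(Add(4, 518, 268324), Rational(1, 2))), Add(67, -325)), 69318) = Add(Add(Add(-1, Pow(268846, Rational(1, 2))), -258), 69318) = Add(Add(-259, Pow(268846, Rational(1, 2))), 69318) = Add(69059, Pow(268846, Rational(1, 2)))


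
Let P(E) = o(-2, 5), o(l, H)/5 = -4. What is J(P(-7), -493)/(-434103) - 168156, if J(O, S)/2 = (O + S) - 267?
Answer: -24332340836/144701 ≈ -1.6816e+5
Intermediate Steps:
o(l, H) = -20 (o(l, H) = 5*(-4) = -20)
P(E) = -20
J(O, S) = -534 + 2*O + 2*S (J(O, S) = 2*((O + S) - 267) = 2*(-267 + O + S) = -534 + 2*O + 2*S)
J(P(-7), -493)/(-434103) - 168156 = (-534 + 2*(-20) + 2*(-493))/(-434103) - 168156 = (-534 - 40 - 986)*(-1/434103) - 168156 = -1560*(-1/434103) - 168156 = 520/144701 - 168156 = -24332340836/144701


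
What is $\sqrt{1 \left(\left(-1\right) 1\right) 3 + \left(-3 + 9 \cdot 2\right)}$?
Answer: $2 \sqrt{3} \approx 3.4641$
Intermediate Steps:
$\sqrt{1 \left(\left(-1\right) 1\right) 3 + \left(-3 + 9 \cdot 2\right)} = \sqrt{1 \left(-1\right) 3 + \left(-3 + 18\right)} = \sqrt{\left(-1\right) 3 + 15} = \sqrt{-3 + 15} = \sqrt{12} = 2 \sqrt{3}$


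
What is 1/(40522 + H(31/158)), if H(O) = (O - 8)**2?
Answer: 24964/1013111497 ≈ 2.4641e-5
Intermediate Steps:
H(O) = (-8 + O)**2
1/(40522 + H(31/158)) = 1/(40522 + (-8 + 31/158)**2) = 1/(40522 + (-1233/158)**2) = 1/(40522 + 1520289/24964) = 1/(1013111497/24964) = 24964/1013111497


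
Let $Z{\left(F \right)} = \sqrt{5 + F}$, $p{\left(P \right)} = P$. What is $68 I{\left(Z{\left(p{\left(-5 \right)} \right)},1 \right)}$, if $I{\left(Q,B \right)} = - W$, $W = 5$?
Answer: $-340$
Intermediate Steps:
$I{\left(Q,B \right)} = -5$ ($I{\left(Q,B \right)} = \left(-1\right) 5 = -5$)
$68 I{\left(Z{\left(p{\left(-5 \right)} \right)},1 \right)} = 68 \left(-5\right) = -340$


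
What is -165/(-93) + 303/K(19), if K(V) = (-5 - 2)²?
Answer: 12088/1519 ≈ 7.9579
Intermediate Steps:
K(V) = 49 (K(V) = (-7)² = 49)
-165/(-93) + 303/K(19) = -165/(-93) + 303/49 = -165*(-1/93) + 303*(1/49) = 55/31 + 303/49 = 12088/1519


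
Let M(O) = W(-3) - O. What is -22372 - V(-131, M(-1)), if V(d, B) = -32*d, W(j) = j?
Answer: -26564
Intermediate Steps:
M(O) = -3 - O
-22372 - V(-131, M(-1)) = -22372 - (-32)*(-131) = -22372 - 1*4192 = -22372 - 4192 = -26564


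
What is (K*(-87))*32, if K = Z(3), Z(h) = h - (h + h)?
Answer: 8352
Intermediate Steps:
Z(h) = -h (Z(h) = h - 2*h = -h)
K = -3 (K = -1*3 = -3)
(K*(-87))*32 = -3*(-87)*32 = 261*32 = 8352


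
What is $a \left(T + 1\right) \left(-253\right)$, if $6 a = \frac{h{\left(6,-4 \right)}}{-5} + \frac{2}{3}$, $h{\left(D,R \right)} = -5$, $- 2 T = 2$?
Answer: $0$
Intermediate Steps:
$T = -1$ ($T = \left(- \frac{1}{2}\right) 2 = -1$)
$a = \frac{5}{18}$ ($a = \frac{- \frac{5}{-5} + \frac{2}{3}}{6} = \frac{\left(-5\right) \left(- \frac{1}{5}\right) + 2 \cdot \frac{1}{3}}{6} = \frac{1 + \frac{2}{3}}{6} = \frac{1}{6} \cdot \frac{5}{3} = \frac{5}{18} \approx 0.27778$)
$a \left(T + 1\right) \left(-253\right) = \frac{5 \left(-1 + 1\right)}{18} \left(-253\right) = \frac{5}{18} \cdot 0 \left(-253\right) = 0 \left(-253\right) = 0$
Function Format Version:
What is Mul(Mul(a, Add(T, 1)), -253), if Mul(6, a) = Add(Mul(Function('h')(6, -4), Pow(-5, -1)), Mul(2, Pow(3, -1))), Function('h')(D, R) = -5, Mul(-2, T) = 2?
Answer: 0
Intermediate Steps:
T = -1 (T = Mul(Rational(-1, 2), 2) = -1)
a = Rational(5, 18) (a = Mul(Rational(1, 6), Add(Mul(-5, Pow(-5, -1)), Mul(2, Pow(3, -1)))) = Mul(Rational(1, 6), Add(Mul(-5, Rational(-1, 5)), Mul(2, Rational(1, 3)))) = Mul(Rational(1, 6), Add(1, Rational(2, 3))) = Mul(Rational(1, 6), Rational(5, 3)) = Rational(5, 18) ≈ 0.27778)
Mul(Mul(a, Add(T, 1)), -253) = Mul(Mul(Rational(5, 18), Add(-1, 1)), -253) = Mul(Mul(Rational(5, 18), 0), -253) = Mul(0, -253) = 0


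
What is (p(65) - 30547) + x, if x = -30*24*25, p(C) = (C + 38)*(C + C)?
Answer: -35157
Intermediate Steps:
p(C) = 2*C*(38 + C) (p(C) = (38 + C)*(2*C) = 2*C*(38 + C))
x = -18000 (x = -720*25 = -18000)
(p(65) - 30547) + x = (2*65*(38 + 65) - 30547) - 18000 = (2*65*103 - 30547) - 18000 = (13390 - 30547) - 18000 = -17157 - 18000 = -35157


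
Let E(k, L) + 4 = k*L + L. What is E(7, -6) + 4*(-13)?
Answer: -104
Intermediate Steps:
E(k, L) = -4 + L + L*k (E(k, L) = -4 + (k*L + L) = -4 + (L*k + L) = -4 + (L + L*k) = -4 + L + L*k)
E(7, -6) + 4*(-13) = (-4 - 6 - 6*7) + 4*(-13) = (-4 - 6 - 42) - 52 = -52 - 52 = -104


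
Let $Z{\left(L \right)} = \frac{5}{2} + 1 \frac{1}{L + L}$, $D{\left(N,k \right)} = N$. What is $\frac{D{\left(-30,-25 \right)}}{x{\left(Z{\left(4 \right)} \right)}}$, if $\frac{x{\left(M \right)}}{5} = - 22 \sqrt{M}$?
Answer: $\frac{2 \sqrt{42}}{77} \approx 0.16833$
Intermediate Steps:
$Z{\left(L \right)} = \frac{5}{2} + \frac{1}{2 L}$ ($Z{\left(L \right)} = 5 \cdot \frac{1}{2} + 1 \frac{1}{2 L} = \frac{5}{2} + 1 \frac{1}{2 L} = \frac{5}{2} + \frac{1}{2 L}$)
$x{\left(M \right)} = - 110 \sqrt{M}$ ($x{\left(M \right)} = 5 \left(- 22 \sqrt{M}\right) = - 110 \sqrt{M}$)
$\frac{D{\left(-30,-25 \right)}}{x{\left(Z{\left(4 \right)} \right)}} = - \frac{30}{\left(-110\right) \sqrt{\frac{1 + 5 \cdot 4}{2 \cdot 4}}} = - \frac{30}{\left(-110\right) \sqrt{\frac{1}{2} \cdot \frac{1}{4} \left(1 + 20\right)}} = - \frac{30}{\left(-110\right) \sqrt{\frac{1}{2} \cdot \frac{1}{4} \cdot 21}} = - \frac{30}{\left(-110\right) \sqrt{\frac{21}{8}}} = - \frac{30}{\left(-110\right) \frac{\sqrt{42}}{4}} = - \frac{30}{\left(- \frac{55}{2}\right) \sqrt{42}} = - 30 \left(- \frac{\sqrt{42}}{1155}\right) = \frac{2 \sqrt{42}}{77}$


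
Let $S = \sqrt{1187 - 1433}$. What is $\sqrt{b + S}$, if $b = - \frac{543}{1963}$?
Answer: $\frac{\sqrt{-1065909 + 3853369 i \sqrt{246}}}{1963} \approx 2.7758 + 2.8252 i$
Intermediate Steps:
$S = i \sqrt{246}$ ($S = \sqrt{1187 - 1433} = \sqrt{-246} = i \sqrt{246} \approx 15.684 i$)
$b = - \frac{543}{1963}$ ($b = \left(-543\right) \frac{1}{1963} = - \frac{543}{1963} \approx -0.27662$)
$\sqrt{b + S} = \sqrt{- \frac{543}{1963} + i \sqrt{246}}$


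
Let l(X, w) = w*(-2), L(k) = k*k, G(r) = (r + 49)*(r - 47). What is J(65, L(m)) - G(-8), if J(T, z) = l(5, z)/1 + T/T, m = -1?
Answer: 2254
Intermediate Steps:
G(r) = (-47 + r)*(49 + r) (G(r) = (49 + r)*(-47 + r) = (-47 + r)*(49 + r))
L(k) = k**2
l(X, w) = -2*w
J(T, z) = 1 - 2*z (J(T, z) = -2*z/1 + T/T = -2*z*1 + 1 = -2*z + 1 = 1 - 2*z)
J(65, L(m)) - G(-8) = (1 - 2*(-1)**2) - (-2303 + (-8)**2 + 2*(-8)) = (1 - 2*1) - (-2303 + 64 - 16) = (1 - 2) - 1*(-2255) = -1 + 2255 = 2254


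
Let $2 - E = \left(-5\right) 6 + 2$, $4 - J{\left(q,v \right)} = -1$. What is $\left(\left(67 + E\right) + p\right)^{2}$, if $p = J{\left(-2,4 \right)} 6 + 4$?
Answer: $17161$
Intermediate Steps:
$J{\left(q,v \right)} = 5$ ($J{\left(q,v \right)} = 4 - -1 = 4 + 1 = 5$)
$E = 30$ ($E = 2 - \left(\left(-5\right) 6 + 2\right) = 2 - \left(-30 + 2\right) = 2 - -28 = 2 + 28 = 30$)
$p = 34$ ($p = 5 \cdot 6 + 4 = 30 + 4 = 34$)
$\left(\left(67 + E\right) + p\right)^{2} = \left(\left(67 + 30\right) + 34\right)^{2} = \left(97 + 34\right)^{2} = 131^{2} = 17161$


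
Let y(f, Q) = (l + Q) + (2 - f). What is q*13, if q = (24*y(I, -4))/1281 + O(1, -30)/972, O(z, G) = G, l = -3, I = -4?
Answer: -44603/69174 ≈ -0.64479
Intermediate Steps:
y(f, Q) = -1 + Q - f (y(f, Q) = (-3 + Q) + (2 - f) = -1 + Q - f)
q = -3431/69174 (q = (24*(-1 - 4 - 1*(-4)))/1281 - 30/972 = (24*(-1 - 4 + 4))*(1/1281) - 30*1/972 = (24*(-1))*(1/1281) - 5/162 = -24*1/1281 - 5/162 = -8/427 - 5/162 = -3431/69174 ≈ -0.049600)
q*13 = -3431/69174*13 = -44603/69174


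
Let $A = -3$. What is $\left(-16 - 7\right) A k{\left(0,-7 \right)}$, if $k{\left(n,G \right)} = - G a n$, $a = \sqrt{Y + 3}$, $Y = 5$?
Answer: $0$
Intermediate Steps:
$a = 2 \sqrt{2}$ ($a = \sqrt{5 + 3} = \sqrt{8} = 2 \sqrt{2} \approx 2.8284$)
$k{\left(n,G \right)} = - 2 G n \sqrt{2}$ ($k{\left(n,G \right)} = - G 2 \sqrt{2} n = - 2 G \sqrt{2} n = - 2 G n \sqrt{2}$)
$\left(-16 - 7\right) A k{\left(0,-7 \right)} = \left(-16 - 7\right) \left(-3\right) \left(\left(-2\right) \left(-7\right) 0 \sqrt{2}\right) = \left(-23\right) \left(-3\right) 0 = 69 \cdot 0 = 0$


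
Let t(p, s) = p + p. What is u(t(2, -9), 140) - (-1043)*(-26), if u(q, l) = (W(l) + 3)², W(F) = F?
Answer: -6669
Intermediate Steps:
t(p, s) = 2*p
u(q, l) = (3 + l)² (u(q, l) = (l + 3)² = (3 + l)²)
u(t(2, -9), 140) - (-1043)*(-26) = (3 + 140)² - (-1043)*(-26) = 143² - 1*27118 = 20449 - 27118 = -6669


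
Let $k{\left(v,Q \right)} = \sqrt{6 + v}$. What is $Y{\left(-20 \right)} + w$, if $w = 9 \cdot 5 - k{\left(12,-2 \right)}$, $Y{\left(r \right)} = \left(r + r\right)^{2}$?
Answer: $1645 - 3 \sqrt{2} \approx 1640.8$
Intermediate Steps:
$Y{\left(r \right)} = 4 r^{2}$ ($Y{\left(r \right)} = \left(2 r\right)^{2} = 4 r^{2}$)
$w = 45 - 3 \sqrt{2}$ ($w = 9 \cdot 5 - \sqrt{6 + 12} = 45 - \sqrt{18} = 45 - 3 \sqrt{2} \approx 40.757$)
$Y{\left(-20 \right)} + w = 4 \left(-20\right)^{2} + \left(45 - 3 \sqrt{2}\right) = 4 \cdot 400 + \left(45 - 3 \sqrt{2}\right) = 1600 + \left(45 - 3 \sqrt{2}\right) = 1645 - 3 \sqrt{2}$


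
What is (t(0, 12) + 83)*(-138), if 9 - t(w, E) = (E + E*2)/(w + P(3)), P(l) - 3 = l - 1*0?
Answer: -11868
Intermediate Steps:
P(l) = 3 + l (P(l) = 3 + (l - 1*0) = 3 + (l + 0) = 3 + l)
t(w, E) = 9 - 3*E/(6 + w) (t(w, E) = 9 - (E + E*2)/(w + (3 + 3)) = 9 - (E + 2*E)/(w + 6) = 9 - 3*E/(6 + w))
(t(0, 12) + 83)*(-138) = (3*(18 - 1*12 + 3*0)/(6 + 0) + 83)*(-138) = (3*(18 - 12 + 0)/6 + 83)*(-138) = (3*(⅙)*6 + 83)*(-138) = (3 + 83)*(-138) = 86*(-138) = -11868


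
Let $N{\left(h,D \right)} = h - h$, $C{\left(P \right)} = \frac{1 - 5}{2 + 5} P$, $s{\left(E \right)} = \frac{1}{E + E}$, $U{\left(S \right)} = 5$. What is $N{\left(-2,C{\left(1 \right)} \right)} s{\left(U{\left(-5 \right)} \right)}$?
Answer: $0$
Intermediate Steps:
$s{\left(E \right)} = \frac{1}{2 E}$
$C{\left(P \right)} = - \frac{4 P}{7}$ ($C{\left(P \right)} = - \frac{4}{7} P = \left(-4\right) \frac{1}{7} P = - \frac{4 P}{7}$)
$N{\left(h,D \right)} = 0$
$N{\left(-2,C{\left(1 \right)} \right)} s{\left(U{\left(-5 \right)} \right)} = 0 \frac{1}{2 \cdot 5} = 0 \cdot \frac{1}{2} \cdot \frac{1}{5} = 0 \cdot \frac{1}{10} = 0$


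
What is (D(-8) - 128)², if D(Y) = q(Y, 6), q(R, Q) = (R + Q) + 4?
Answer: 15876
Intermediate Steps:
q(R, Q) = 4 + Q + R (q(R, Q) = (Q + R) + 4 = 4 + Q + R)
D(Y) = 10 + Y (D(Y) = 4 + 6 + Y = 10 + Y)
(D(-8) - 128)² = ((10 - 8) - 128)² = (2 - 128)² = (-126)² = 15876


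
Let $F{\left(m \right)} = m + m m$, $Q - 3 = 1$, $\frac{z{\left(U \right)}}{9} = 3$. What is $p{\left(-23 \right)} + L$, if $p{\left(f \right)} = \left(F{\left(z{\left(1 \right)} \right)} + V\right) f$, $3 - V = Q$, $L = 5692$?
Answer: $-11673$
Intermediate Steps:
$z{\left(U \right)} = 27$ ($z{\left(U \right)} = 9 \cdot 3 = 27$)
$Q = 4$ ($Q = 3 + 1 = 4$)
$F{\left(m \right)} = m + m^{2}$
$V = -1$ ($V = 3 - 4 = -1$)
$p{\left(f \right)} = 755 f$ ($p{\left(f \right)} = \left(27 \left(1 + 27\right) - 1\right) f = \left(27 \cdot 28 - 1\right) f = \left(756 - 1\right) f = 755 f$)
$p{\left(-23 \right)} + L = 755 \left(-23\right) + 5692 = -17365 + 5692 = -11673$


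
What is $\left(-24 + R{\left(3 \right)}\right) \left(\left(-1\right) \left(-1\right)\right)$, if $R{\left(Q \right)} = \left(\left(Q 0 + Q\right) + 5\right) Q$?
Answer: $0$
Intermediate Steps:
$R{\left(Q \right)} = Q \left(5 + Q\right)$ ($R{\left(Q \right)} = \left(\left(0 + Q\right) + 5\right) Q = \left(Q + 5\right) Q = \left(5 + Q\right) Q = Q \left(5 + Q\right)$)
$\left(-24 + R{\left(3 \right)}\right) \left(\left(-1\right) \left(-1\right)\right) = \left(-24 + 3 \left(5 + 3\right)\right) \left(\left(-1\right) \left(-1\right)\right) = \left(-24 + 3 \cdot 8\right) 1 = \left(-24 + 24\right) 1 = 0 \cdot 1 = 0$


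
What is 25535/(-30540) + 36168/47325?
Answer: -6924877/96353700 ≈ -0.071869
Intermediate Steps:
25535/(-30540) + 36168/47325 = 25535*(-1/30540) + 36168*(1/47325) = -5107/6108 + 12056/15775 = -6924877/96353700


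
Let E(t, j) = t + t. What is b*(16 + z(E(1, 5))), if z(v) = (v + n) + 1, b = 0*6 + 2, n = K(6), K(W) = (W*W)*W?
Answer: 470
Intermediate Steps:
K(W) = W**3 (K(W) = W**2*W = W**3)
n = 216 (n = 6**3 = 216)
b = 2 (b = 0 + 2 = 2)
E(t, j) = 2*t
z(v) = 217 + v (z(v) = (v + 216) + 1 = (216 + v) + 1 = 217 + v)
b*(16 + z(E(1, 5))) = 2*(16 + (217 + 2*1)) = 2*(16 + (217 + 2)) = 2*(16 + 219) = 2*235 = 470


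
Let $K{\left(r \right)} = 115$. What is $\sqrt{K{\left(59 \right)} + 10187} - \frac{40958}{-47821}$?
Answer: $\frac{40958}{47821} + \sqrt{10302} \approx 102.36$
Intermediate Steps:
$\sqrt{K{\left(59 \right)} + 10187} - \frac{40958}{-47821} = \sqrt{115 + 10187} - \frac{40958}{-47821} = \sqrt{10302} - 40958 \left(- \frac{1}{47821}\right) = \sqrt{10302} - - \frac{40958}{47821} = \sqrt{10302} + \frac{40958}{47821} = \frac{40958}{47821} + \sqrt{10302}$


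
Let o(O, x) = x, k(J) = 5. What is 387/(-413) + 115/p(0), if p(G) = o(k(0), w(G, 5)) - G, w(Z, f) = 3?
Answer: 46334/1239 ≈ 37.396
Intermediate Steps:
p(G) = 3 - G
387/(-413) + 115/p(0) = 387/(-413) + 115/(3 - 1*0) = 387*(-1/413) + 115/(3 + 0) = -387/413 + 115/3 = 46334/1239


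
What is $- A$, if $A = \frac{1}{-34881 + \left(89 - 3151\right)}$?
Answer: $\frac{1}{37943} \approx 2.6355 \cdot 10^{-5}$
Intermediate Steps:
$A = - \frac{1}{37943}$ ($A = \frac{1}{-34881 + \left(89 - 3151\right)} = \frac{1}{-34881 - 3062} = \frac{1}{-37943} = - \frac{1}{37943} \approx -2.6355 \cdot 10^{-5}$)
$- A = \left(-1\right) \left(- \frac{1}{37943}\right) = \frac{1}{37943}$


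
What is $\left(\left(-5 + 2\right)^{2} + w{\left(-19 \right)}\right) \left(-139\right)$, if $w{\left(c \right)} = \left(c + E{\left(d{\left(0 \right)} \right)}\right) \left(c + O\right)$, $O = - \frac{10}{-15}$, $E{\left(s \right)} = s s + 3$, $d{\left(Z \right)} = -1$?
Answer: $-39476$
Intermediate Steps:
$E{\left(s \right)} = 3 + s^{2}$ ($E{\left(s \right)} = s^{2} + 3 = 3 + s^{2}$)
$O = \frac{2}{3}$ ($O = \left(-10\right) \left(- \frac{1}{15}\right) = \frac{2}{3} \approx 0.66667$)
$w{\left(c \right)} = \left(4 + c\right) \left(\frac{2}{3} + c\right)$ ($w{\left(c \right)} = \left(c + \left(3 + \left(-1\right)^{2}\right)\right) \left(c + \frac{2}{3}\right) = \left(c + \left(3 + 1\right)\right) \left(\frac{2}{3} + c\right) = \left(c + 4\right) \left(\frac{2}{3} + c\right) = \left(4 + c\right) \left(\frac{2}{3} + c\right)$)
$\left(\left(-5 + 2\right)^{2} + w{\left(-19 \right)}\right) \left(-139\right) = \left(\left(-5 + 2\right)^{2} + \left(\frac{8}{3} + \left(-19\right)^{2} + \frac{14}{3} \left(-19\right)\right)\right) \left(-139\right) = \left(\left(-3\right)^{2} + \left(\frac{8}{3} + 361 - \frac{266}{3}\right)\right) \left(-139\right) = \left(9 + 275\right) \left(-139\right) = 284 \left(-139\right) = -39476$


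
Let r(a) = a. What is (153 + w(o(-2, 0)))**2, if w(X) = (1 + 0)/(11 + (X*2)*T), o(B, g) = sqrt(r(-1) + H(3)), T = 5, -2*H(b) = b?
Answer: 2*(1288260*sqrt(10) + 1508197*I)/(110*sqrt(10) + 129*I) ≈ 23418.0 - 13.044*I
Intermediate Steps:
H(b) = -b/2
o(B, g) = I*sqrt(10)/2 (o(B, g) = sqrt(-1 - 1/2*3) = sqrt(-1 - 3/2) = sqrt(-5/2) = I*sqrt(10)/2)
w(X) = 1/(11 + 10*X) (w(X) = (1 + 0)/(11 + (X*2)*5) = 1/(11 + (2*X)*5) = 1/(11 + 10*X))
(153 + w(o(-2, 0)))**2 = (153 + 1/(11 + 10*(I*sqrt(10)/2)))**2 = (153 + 1/(11 + 5*I*sqrt(10)))**2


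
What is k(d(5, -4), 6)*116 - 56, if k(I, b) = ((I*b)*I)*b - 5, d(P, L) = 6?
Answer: 149700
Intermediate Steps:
k(I, b) = -5 + I²*b² (k(I, b) = (b*I²)*b - 5 = I²*b² - 5 = -5 + I²*b²)
k(d(5, -4), 6)*116 - 56 = (-5 + 6²*6²)*116 - 56 = (-5 + 36*36)*116 - 56 = (-5 + 1296)*116 - 56 = 1291*116 - 56 = 149756 - 56 = 149700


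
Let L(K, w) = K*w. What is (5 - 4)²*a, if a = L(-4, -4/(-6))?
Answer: -8/3 ≈ -2.6667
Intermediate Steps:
a = -8/3 (a = -(-16)/(-6) = -(-16)*(-1)/6 = -4*⅔ = -8/3 ≈ -2.6667)
(5 - 4)²*a = (5 - 4)²*(-8/3) = 1²*(-8/3) = 1*(-8/3) = -8/3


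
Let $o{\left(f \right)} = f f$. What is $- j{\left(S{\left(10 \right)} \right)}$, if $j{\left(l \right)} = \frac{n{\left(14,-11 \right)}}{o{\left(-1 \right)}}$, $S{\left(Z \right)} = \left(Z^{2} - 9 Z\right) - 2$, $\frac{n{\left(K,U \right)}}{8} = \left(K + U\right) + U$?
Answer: $64$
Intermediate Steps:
$o{\left(f \right)} = f^{2}$
$n{\left(K,U \right)} = 8 K + 16 U$ ($n{\left(K,U \right)} = 8 \left(\left(K + U\right) + U\right) = 8 \left(K + 2 U\right) = 8 K + 16 U$)
$S{\left(Z \right)} = -2 + Z^{2} - 9 Z$
$j{\left(l \right)} = -64$ ($j{\left(l \right)} = \frac{8 \cdot 14 + 16 \left(-11\right)}{\left(-1\right)^{2}} = \frac{112 - 176}{1} = \left(-64\right) 1 = -64$)
$- j{\left(S{\left(10 \right)} \right)} = \left(-1\right) \left(-64\right) = 64$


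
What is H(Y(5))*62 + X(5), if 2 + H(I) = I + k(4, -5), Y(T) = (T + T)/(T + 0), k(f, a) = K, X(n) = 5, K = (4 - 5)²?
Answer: 67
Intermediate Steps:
K = 1 (K = (-1)² = 1)
k(f, a) = 1
Y(T) = 2 (Y(T) = (2*T)/T = 2)
H(I) = -1 + I (H(I) = -2 + (I + 1) = -2 + (1 + I) = -1 + I)
H(Y(5))*62 + X(5) = (-1 + 2)*62 + 5 = 1*62 + 5 = 62 + 5 = 67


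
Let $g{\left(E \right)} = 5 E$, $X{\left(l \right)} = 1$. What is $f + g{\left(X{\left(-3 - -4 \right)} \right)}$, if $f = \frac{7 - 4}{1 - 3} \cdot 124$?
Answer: $-181$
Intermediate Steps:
$f = -186$ ($f = \frac{3}{-2} \cdot 124 = 3 \left(- \frac{1}{2}\right) 124 = \left(- \frac{3}{2}\right) 124 = -186$)
$f + g{\left(X{\left(-3 - -4 \right)} \right)} = -186 + 5 \cdot 1 = -186 + 5 = -181$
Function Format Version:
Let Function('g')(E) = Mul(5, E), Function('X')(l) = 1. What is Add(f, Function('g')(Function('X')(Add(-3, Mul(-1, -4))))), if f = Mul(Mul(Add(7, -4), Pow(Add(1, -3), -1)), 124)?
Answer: -181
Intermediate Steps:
f = -186 (f = Mul(Mul(3, Pow(-2, -1)), 124) = Mul(Mul(3, Rational(-1, 2)), 124) = Mul(Rational(-3, 2), 124) = -186)
Add(f, Function('g')(Function('X')(Add(-3, Mul(-1, -4))))) = Add(-186, Mul(5, 1)) = Add(-186, 5) = -181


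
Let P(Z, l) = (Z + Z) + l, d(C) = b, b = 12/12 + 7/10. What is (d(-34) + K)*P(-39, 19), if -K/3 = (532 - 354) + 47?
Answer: 397247/10 ≈ 39725.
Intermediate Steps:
b = 17/10 (b = 12*(1/12) + 7*(1/10) = 1 + 7/10 = 17/10 ≈ 1.7000)
d(C) = 17/10
P(Z, l) = l + 2*Z (P(Z, l) = 2*Z + l = l + 2*Z)
K = -675 (K = -3*((532 - 354) + 47) = -3*(178 + 47) = -3*225 = -675)
(d(-34) + K)*P(-39, 19) = (17/10 - 675)*(19 + 2*(-39)) = -6733*(19 - 78)/10 = -6733/10*(-59) = 397247/10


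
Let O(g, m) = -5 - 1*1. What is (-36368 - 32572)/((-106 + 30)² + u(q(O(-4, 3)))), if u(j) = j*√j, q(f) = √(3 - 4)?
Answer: -68940/(5776 + I^(3/2)) ≈ -11.937 + 0.0014615*I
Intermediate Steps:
O(g, m) = -6 (O(g, m) = -5 - 1 = -6)
q(f) = I (q(f) = √(-1) = I)
u(j) = j^(3/2)
(-36368 - 32572)/((-106 + 30)² + u(q(O(-4, 3)))) = (-36368 - 32572)/((-106 + 30)² + I^(3/2)) = -68940/((-76)² + I^(3/2)) = -68940/(5776 + I^(3/2))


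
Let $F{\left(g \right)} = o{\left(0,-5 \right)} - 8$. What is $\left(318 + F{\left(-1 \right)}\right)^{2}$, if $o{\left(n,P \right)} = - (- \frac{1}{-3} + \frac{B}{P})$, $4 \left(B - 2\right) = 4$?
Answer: $\frac{21659716}{225} \approx 96265.0$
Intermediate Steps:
$B = 3$ ($B = 2 + \frac{1}{4} \cdot 4 = 2 + 1 = 3$)
$o{\left(n,P \right)} = - \frac{1}{3} - \frac{3}{P}$ ($o{\left(n,P \right)} = - (- \frac{1}{-3} + \frac{3}{P}) = - (\left(-1\right) \left(- \frac{1}{3}\right) + \frac{3}{P}) = - (\frac{1}{3} + \frac{3}{P}) = - \frac{1}{3} - \frac{3}{P}$)
$F{\left(g \right)} = - \frac{116}{15}$ ($F{\left(g \right)} = \frac{-9 - -5}{3 \left(-5\right)} - 8 = \frac{1}{3} \left(- \frac{1}{5}\right) \left(-9 + 5\right) - 8 = \frac{1}{3} \left(- \frac{1}{5}\right) \left(-4\right) - 8 = \frac{4}{15} - 8 = - \frac{116}{15}$)
$\left(318 + F{\left(-1 \right)}\right)^{2} = \left(318 - \frac{116}{15}\right)^{2} = \left(\frac{4654}{15}\right)^{2} = \frac{21659716}{225}$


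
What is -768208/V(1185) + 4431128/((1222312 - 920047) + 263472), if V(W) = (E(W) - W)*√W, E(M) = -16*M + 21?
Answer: 4431128/565737 + 192052*√1185/5961735 ≈ 8.9414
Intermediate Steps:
E(M) = 21 - 16*M
V(W) = √W*(21 - 17*W) (V(W) = ((21 - 16*W) - W)*√W = (21 - 17*W)*√W = √W*(21 - 17*W))
-768208/V(1185) + 4431128/((1222312 - 920047) + 263472) = -768208*√1185/(1185*(21 - 17*1185)) + 4431128/((1222312 - 920047) + 263472) = -768208*√1185/(1185*(21 - 20145)) + 4431128/(302265 + 263472) = -768208*(-√1185/23846940) + 4431128/565737 = -768208*(-√1185/23846940) + 4431128*(1/565737) = -(-192052)*√1185/5961735 + 4431128/565737 = 192052*√1185/5961735 + 4431128/565737 = 4431128/565737 + 192052*√1185/5961735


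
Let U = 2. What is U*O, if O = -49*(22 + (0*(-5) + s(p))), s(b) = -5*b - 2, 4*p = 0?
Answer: -1960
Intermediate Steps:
p = 0 (p = (¼)*0 = 0)
s(b) = -2 - 5*b
O = -980 (O = -49*(22 + (0*(-5) + (-2 - 5*0))) = -49*(22 + (0 + (-2 + 0))) = -49*(22 + (0 - 2)) = -49*(22 - 2) = -49*20 = -980)
U*O = 2*(-980) = -1960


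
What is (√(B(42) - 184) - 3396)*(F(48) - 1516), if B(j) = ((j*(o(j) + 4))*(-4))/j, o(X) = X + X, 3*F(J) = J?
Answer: 5094000 - 3000*I*√134 ≈ 5.094e+6 - 34728.0*I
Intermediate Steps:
F(J) = J/3
o(X) = 2*X
B(j) = -16 - 8*j (B(j) = ((j*(2*j + 4))*(-4))/j = ((j*(4 + 2*j))*(-4))/j = (-4*j*(4 + 2*j))/j = -16 - 8*j)
(√(B(42) - 184) - 3396)*(F(48) - 1516) = (√((-16 - 8*42) - 184) - 3396)*((⅓)*48 - 1516) = (√((-16 - 336) - 184) - 3396)*(16 - 1516) = (√(-352 - 184) - 3396)*(-1500) = (√(-536) - 3396)*(-1500) = (2*I*√134 - 3396)*(-1500) = (-3396 + 2*I*√134)*(-1500) = 5094000 - 3000*I*√134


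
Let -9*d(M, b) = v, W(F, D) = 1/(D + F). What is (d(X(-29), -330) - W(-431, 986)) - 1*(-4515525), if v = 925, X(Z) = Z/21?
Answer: 7518177997/1665 ≈ 4.5154e+6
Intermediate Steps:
X(Z) = Z/21 (X(Z) = Z*(1/21) = Z/21)
d(M, b) = -925/9 (d(M, b) = -⅑*925 = -925/9)
(d(X(-29), -330) - W(-431, 986)) - 1*(-4515525) = (-925/9 - 1/(986 - 431)) - 1*(-4515525) = (-925/9 - 1/555) + 4515525 = -171128/1665 + 4515525 = 7518177997/1665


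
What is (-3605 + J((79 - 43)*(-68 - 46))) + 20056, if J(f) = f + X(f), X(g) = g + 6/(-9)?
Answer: 24727/3 ≈ 8242.3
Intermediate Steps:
X(g) = -⅔ + g (X(g) = g + 6*(-⅑) = g - ⅔ = -⅔ + g)
J(f) = -⅔ + 2*f (J(f) = f + (-⅔ + f) = -⅔ + 2*f)
(-3605 + J((79 - 43)*(-68 - 46))) + 20056 = (-3605 + (-⅔ + 2*((79 - 43)*(-68 - 46)))) + 20056 = (-3605 + (-⅔ + 2*(36*(-114)))) + 20056 = (-3605 + (-⅔ + 2*(-4104))) + 20056 = (-3605 + (-⅔ - 8208)) + 20056 = (-3605 - 24626/3) + 20056 = -35441/3 + 20056 = 24727/3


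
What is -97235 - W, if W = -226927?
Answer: 129692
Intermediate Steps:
-97235 - W = -97235 - 1*(-226927) = -97235 + 226927 = 129692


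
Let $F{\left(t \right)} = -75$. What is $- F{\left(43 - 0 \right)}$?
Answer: $75$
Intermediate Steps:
$- F{\left(43 - 0 \right)} = \left(-1\right) \left(-75\right) = 75$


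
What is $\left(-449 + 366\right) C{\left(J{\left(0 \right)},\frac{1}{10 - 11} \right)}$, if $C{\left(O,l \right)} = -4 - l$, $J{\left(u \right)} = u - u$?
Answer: $249$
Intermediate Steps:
$J{\left(u \right)} = 0$
$\left(-449 + 366\right) C{\left(J{\left(0 \right)},\frac{1}{10 - 11} \right)} = \left(-449 + 366\right) \left(-4 - \frac{1}{10 - 11}\right) = - 83 \left(-4 - \frac{1}{-1}\right) = - 83 \left(-4 - -1\right) = - 83 \left(-4 + 1\right) = \left(-83\right) \left(-3\right) = 249$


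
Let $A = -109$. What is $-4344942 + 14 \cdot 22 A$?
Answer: $-4378514$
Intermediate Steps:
$-4344942 + 14 \cdot 22 A = -4344942 + 14 \cdot 22 \left(-109\right) = -4344942 + 308 \left(-109\right) = -4344942 - 33572 = -4378514$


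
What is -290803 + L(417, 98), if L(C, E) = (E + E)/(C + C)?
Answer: -121264753/417 ≈ -2.9080e+5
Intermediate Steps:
L(C, E) = E/C (L(C, E) = (2*E)/((2*C)) = (2*E)*(1/(2*C)) = E/C)
-290803 + L(417, 98) = -290803 + 98/417 = -121264753/417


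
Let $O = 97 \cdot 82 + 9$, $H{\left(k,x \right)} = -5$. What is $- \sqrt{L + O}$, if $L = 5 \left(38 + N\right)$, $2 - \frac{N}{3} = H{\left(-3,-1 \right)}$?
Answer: $- \sqrt{8258} \approx -90.874$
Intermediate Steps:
$N = 21$ ($N = 6 - -15 = 6 + 15 = 21$)
$O = 7963$ ($O = 7954 + 9 = 7963$)
$L = 295$ ($L = 5 \left(38 + 21\right) = 5 \cdot 59 = 295$)
$- \sqrt{L + O} = - \sqrt{295 + 7963} = - \sqrt{8258}$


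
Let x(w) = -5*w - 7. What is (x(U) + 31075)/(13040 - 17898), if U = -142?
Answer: -15889/2429 ≈ -6.5414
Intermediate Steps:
x(w) = -7 - 5*w
(x(U) + 31075)/(13040 - 17898) = ((-7 - 5*(-142)) + 31075)/(13040 - 17898) = ((-7 + 710) + 31075)/(-4858) = (703 + 31075)*(-1/4858) = 31778*(-1/4858) = -15889/2429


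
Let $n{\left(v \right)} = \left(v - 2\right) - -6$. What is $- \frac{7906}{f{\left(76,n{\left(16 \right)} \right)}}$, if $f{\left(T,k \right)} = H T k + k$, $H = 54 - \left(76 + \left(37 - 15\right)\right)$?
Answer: $\frac{3953}{33430} \approx 0.11825$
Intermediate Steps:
$H = -44$ ($H = 54 - \left(76 + 22\right) = 54 - 98 = -44$)
$n{\left(v \right)} = 4 + v$ ($n{\left(v \right)} = \left(v - 2\right) + 6 = \left(-2 + v\right) + 6 = 4 + v$)
$f{\left(T,k \right)} = k - 44 T k$ ($f{\left(T,k \right)} = - 44 T k + k = k - 44 T k$)
$- \frac{7906}{f{\left(76,n{\left(16 \right)} \right)}} = - \frac{7906}{\left(4 + 16\right) \left(1 - 3344\right)} = - \frac{7906}{20 \left(1 - 3344\right)} = - \frac{7906}{20 \left(-3343\right)} = - \frac{7906}{-66860} = \left(-7906\right) \left(- \frac{1}{66860}\right) = \frac{3953}{33430}$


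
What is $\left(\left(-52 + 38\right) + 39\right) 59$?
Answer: $1475$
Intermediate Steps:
$\left(\left(-52 + 38\right) + 39\right) 59 = \left(-14 + 39\right) 59 = 25 \cdot 59 = 1475$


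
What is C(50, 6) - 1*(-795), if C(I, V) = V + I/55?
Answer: 8821/11 ≈ 801.91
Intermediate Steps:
C(I, V) = V + I/55 (C(I, V) = V + I*(1/55) = V + I/55)
C(50, 6) - 1*(-795) = (6 + (1/55)*50) - 1*(-795) = (6 + 10/11) + 795 = 76/11 + 795 = 8821/11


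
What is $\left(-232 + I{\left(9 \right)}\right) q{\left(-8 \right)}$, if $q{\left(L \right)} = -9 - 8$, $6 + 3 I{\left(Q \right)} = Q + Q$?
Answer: $3876$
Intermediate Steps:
$I{\left(Q \right)} = -2 + \frac{2 Q}{3}$ ($I{\left(Q \right)} = -2 + \frac{Q + Q}{3} = -2 + \frac{2 Q}{3}$)
$q{\left(L \right)} = -17$ ($q{\left(L \right)} = -9 - 8 = -17$)
$\left(-232 + I{\left(9 \right)}\right) q{\left(-8 \right)} = \left(-232 + \left(-2 + \frac{2}{3} \cdot 9\right)\right) \left(-17\right) = \left(-232 + \left(-2 + 6\right)\right) \left(-17\right) = \left(-232 + 4\right) \left(-17\right) = \left(-228\right) \left(-17\right) = 3876$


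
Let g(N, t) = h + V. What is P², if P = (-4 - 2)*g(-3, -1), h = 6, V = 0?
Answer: 1296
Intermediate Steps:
g(N, t) = 6 (g(N, t) = 6 + 0 = 6)
P = -36 (P = (-4 - 2)*6 = -6*6 = -36)
P² = (-36)² = 1296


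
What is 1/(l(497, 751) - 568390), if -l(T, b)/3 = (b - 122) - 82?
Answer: -1/570031 ≈ -1.7543e-6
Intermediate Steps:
l(T, b) = 612 - 3*b (l(T, b) = -3*((b - 122) - 82) = -3*((-122 + b) - 82) = -3*(-204 + b) = 612 - 3*b)
1/(l(497, 751) - 568390) = 1/((612 - 3*751) - 568390) = 1/((612 - 2253) - 568390) = 1/(-1641 - 568390) = 1/(-570031) = -1/570031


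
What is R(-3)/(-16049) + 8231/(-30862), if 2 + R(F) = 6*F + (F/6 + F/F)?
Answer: -65748755/247652119 ≈ -0.26549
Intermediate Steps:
R(F) = -1 + 37*F/6 (R(F) = -2 + (6*F + (F/6 + F/F)) = -2 + (6*F + (F*(1/6) + 1)) = -2 + (6*F + (F/6 + 1)) = -2 + (6*F + (1 + F/6)) = -2 + (1 + 37*F/6) = -1 + 37*F/6)
R(-3)/(-16049) + 8231/(-30862) = (-1 + (37/6)*(-3))/(-16049) + 8231/(-30862) = (-1 - 37/2)*(-1/16049) + 8231*(-1/30862) = -39/2*(-1/16049) - 8231/30862 = 39/32098 - 8231/30862 = -65748755/247652119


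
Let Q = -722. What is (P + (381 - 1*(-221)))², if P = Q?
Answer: 14400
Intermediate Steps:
P = -722
(P + (381 - 1*(-221)))² = (-722 + (381 - 1*(-221)))² = (-722 + (381 + 221))² = (-722 + 602)² = (-120)² = 14400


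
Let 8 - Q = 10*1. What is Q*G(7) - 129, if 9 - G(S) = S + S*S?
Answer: -35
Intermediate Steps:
G(S) = 9 - S - S² (G(S) = 9 - (S + S*S) = 9 - (S + S²) = 9 + (-S - S²) = 9 - S - S²)
Q = -2 (Q = 8 - 10 = -2)
Q*G(7) - 129 = -2*(9 - 1*7 - 1*7²) - 129 = -2*(9 - 7 - 1*49) - 129 = -2*(9 - 7 - 49) - 129 = -2*(-47) - 129 = 94 - 129 = -35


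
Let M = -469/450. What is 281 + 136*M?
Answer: 31333/225 ≈ 139.26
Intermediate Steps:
M = -469/450 (M = -469*1/450 = -469/450 ≈ -1.0422)
281 + 136*M = 281 + 136*(-469/450) = 281 - 31892/225 = 31333/225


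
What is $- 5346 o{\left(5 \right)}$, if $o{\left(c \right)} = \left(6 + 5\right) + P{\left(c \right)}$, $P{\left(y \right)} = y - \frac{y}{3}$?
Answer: $-76626$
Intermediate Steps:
$P{\left(y \right)} = \frac{2 y}{3}$ ($P{\left(y \right)} = y - y \frac{1}{3} = y - \frac{y}{3} = \frac{2 y}{3}$)
$o{\left(c \right)} = 11 + \frac{2 c}{3}$ ($o{\left(c \right)} = \left(6 + 5\right) + \frac{2 c}{3} = 11 + \frac{2 c}{3}$)
$- 5346 o{\left(5 \right)} = - 5346 \left(11 + \frac{2}{3} \cdot 5\right) = - 5346 \left(11 + \frac{10}{3}\right) = \left(-5346\right) \frac{43}{3} = -76626$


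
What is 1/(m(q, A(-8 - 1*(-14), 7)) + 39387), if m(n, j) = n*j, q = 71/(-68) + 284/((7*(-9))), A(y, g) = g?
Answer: 612/24081059 ≈ 2.5414e-5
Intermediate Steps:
q = -23785/4284 (q = 71*(-1/68) + 284/(-63) = -71/68 + 284*(-1/63) = -71/68 - 284/63 = -23785/4284 ≈ -5.5521)
m(n, j) = j*n
1/(m(q, A(-8 - 1*(-14), 7)) + 39387) = 1/(7*(-23785/4284) + 39387) = 1/(-23785/612 + 39387) = 1/(24081059/612) = 612/24081059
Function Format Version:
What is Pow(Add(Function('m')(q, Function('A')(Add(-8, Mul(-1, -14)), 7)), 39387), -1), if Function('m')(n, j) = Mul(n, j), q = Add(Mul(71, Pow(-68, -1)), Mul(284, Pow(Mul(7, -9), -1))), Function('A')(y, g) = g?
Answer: Rational(612, 24081059) ≈ 2.5414e-5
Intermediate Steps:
q = Rational(-23785, 4284) (q = Add(Mul(71, Rational(-1, 68)), Mul(284, Pow(-63, -1))) = Add(Rational(-71, 68), Mul(284, Rational(-1, 63))) = Add(Rational(-71, 68), Rational(-284, 63)) = Rational(-23785, 4284) ≈ -5.5521)
Function('m')(n, j) = Mul(j, n)
Pow(Add(Function('m')(q, Function('A')(Add(-8, Mul(-1, -14)), 7)), 39387), -1) = Pow(Add(Mul(7, Rational(-23785, 4284)), 39387), -1) = Pow(Add(Rational(-23785, 612), 39387), -1) = Pow(Rational(24081059, 612), -1) = Rational(612, 24081059)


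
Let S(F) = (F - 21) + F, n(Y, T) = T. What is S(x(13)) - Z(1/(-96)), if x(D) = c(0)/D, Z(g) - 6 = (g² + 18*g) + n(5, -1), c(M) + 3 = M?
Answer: -3147853/119808 ≈ -26.274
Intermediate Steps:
c(M) = -3 + M
Z(g) = 5 + g² + 18*g (Z(g) = 6 + ((g² + 18*g) - 1) = 6 + (-1 + g² + 18*g) = 5 + g² + 18*g)
x(D) = -3/D (x(D) = (-3 + 0)/D = -3/D)
S(F) = -21 + 2*F (S(F) = (-21 + F) + F = -21 + 2*F)
S(x(13)) - Z(1/(-96)) = (-21 + 2*(-3/13)) - (5 + (1/(-96))² + 18/(-96)) = (-21 + 2*(-3*1/13)) - (5 + (-1/96)² + 18*(-1/96)) = (-21 + 2*(-3/13)) - (5 + 1/9216 - 3/16) = (-21 - 6/13) - 1*44353/9216 = -279/13 - 44353/9216 = -3147853/119808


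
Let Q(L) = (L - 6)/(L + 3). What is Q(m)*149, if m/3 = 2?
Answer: 0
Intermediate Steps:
m = 6 (m = 3*2 = 6)
Q(L) = (-6 + L)/(3 + L)
Q(m)*149 = ((-6 + 6)/(3 + 6))*149 = (0/9)*149 = ((⅑)*0)*149 = 0*149 = 0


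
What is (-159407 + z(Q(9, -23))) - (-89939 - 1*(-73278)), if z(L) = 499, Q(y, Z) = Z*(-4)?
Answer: -142247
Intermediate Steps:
Q(y, Z) = -4*Z
(-159407 + z(Q(9, -23))) - (-89939 - 1*(-73278)) = (-159407 + 499) - (-89939 - 1*(-73278)) = -158908 - (-89939 + 73278) = -158908 - 1*(-16661) = -158908 + 16661 = -142247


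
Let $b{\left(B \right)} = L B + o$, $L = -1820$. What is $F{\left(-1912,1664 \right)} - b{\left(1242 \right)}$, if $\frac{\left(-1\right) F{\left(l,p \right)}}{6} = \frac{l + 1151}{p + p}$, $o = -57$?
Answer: $\frac{3761469291}{1664} \approx 2.2605 \cdot 10^{6}$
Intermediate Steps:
$F{\left(l,p \right)} = - \frac{3 \left(1151 + l\right)}{p}$ ($F{\left(l,p \right)} = - 6 \frac{l + 1151}{p + p} = - 6 \frac{1151 + l}{2 p} = - \frac{3 \left(1151 + l\right)}{p}$)
$b{\left(B \right)} = -57 - 1820 B$ ($b{\left(B \right)} = - 1820 B - 57 = -57 - 1820 B$)
$F{\left(-1912,1664 \right)} - b{\left(1242 \right)} = \frac{3 \left(-1151 - -1912\right)}{1664} - \left(-57 - 2260440\right) = 3 \cdot \frac{1}{1664} \left(-1151 + 1912\right) - \left(-57 - 2260440\right) = 3 \cdot \frac{1}{1664} \cdot 761 - -2260497 = \frac{2283}{1664} + 2260497 = \frac{3761469291}{1664}$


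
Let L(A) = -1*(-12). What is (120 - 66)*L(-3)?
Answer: 648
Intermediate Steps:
L(A) = 12
(120 - 66)*L(-3) = (120 - 66)*12 = 54*12 = 648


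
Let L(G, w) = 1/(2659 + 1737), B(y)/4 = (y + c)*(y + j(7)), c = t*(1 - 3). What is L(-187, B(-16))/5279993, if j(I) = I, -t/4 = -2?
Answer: 1/23210849228 ≈ 4.3083e-11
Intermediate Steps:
t = 8 (t = -4*(-2) = 8)
c = -16 (c = 8*(1 - 3) = 8*(-2) = -16)
B(y) = 4*(-16 + y)*(7 + y) (B(y) = 4*((y - 16)*(y + 7)) = 4*((-16 + y)*(7 + y)) = 4*(-16 + y)*(7 + y))
L(G, w) = 1/4396
L(-187, B(-16))/5279993 = (1/4396)/5279993 = (1/4396)*(1/5279993) = 1/23210849228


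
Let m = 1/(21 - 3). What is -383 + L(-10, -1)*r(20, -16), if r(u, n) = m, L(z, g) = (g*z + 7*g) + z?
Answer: -6901/18 ≈ -383.39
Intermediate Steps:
L(z, g) = z + 7*g + g*z (L(z, g) = (7*g + g*z) + z = z + 7*g + g*z)
m = 1/18 ≈ 0.055556
r(u, n) = 1/18
-383 + L(-10, -1)*r(20, -16) = -383 + (-10 + 7*(-1) - 1*(-10))*(1/18) = -383 + (-10 - 7 + 10)*(1/18) = -383 - 7*1/18 = -383 - 7/18 = -6901/18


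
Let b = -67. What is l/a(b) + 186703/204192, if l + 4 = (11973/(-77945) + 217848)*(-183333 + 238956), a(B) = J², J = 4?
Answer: 12053541891878629937/15915745440 ≈ 7.5733e+8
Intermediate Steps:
a(B) = 16 (a(B) = 4² = 16)
l = 944486904664321/77945 (l = -4 + (11973/(-77945) + 217848)*(-183333 + 238956) = -4 + (11973*(-1/77945) + 217848)*55623 = -4 + (-11973/77945 + 217848)*55623 = -4 + (16980150387/77945)*55623 = -4 + 944486904976101/77945 = 944486904664321/77945 ≈ 1.2117e+10)
l/a(b) + 186703/204192 = (944486904664321/77945)/16 + 186703/204192 = (944486904664321/77945)*(1/16) + 186703*(1/204192) = 944486904664321/1247120 + 186703/204192 = 12053541891878629937/15915745440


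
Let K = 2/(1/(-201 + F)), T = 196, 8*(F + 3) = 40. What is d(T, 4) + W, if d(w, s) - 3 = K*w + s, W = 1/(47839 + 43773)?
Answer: -7145827611/91612 ≈ -78001.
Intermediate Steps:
F = 2 (F = -3 + (⅛)*40 = -3 + 5 = 2)
W = 1/91612 ≈ 1.0916e-5
K = -398 (K = 2/(1/(-201 + 2)) = 2/(1/(-199)) = 2/(-1/199) = 2*(-199) = -398)
d(w, s) = 3 + s - 398*w (d(w, s) = 3 + (-398*w + s) = 3 + (s - 398*w) = 3 + s - 398*w)
d(T, 4) + W = (3 + 4 - 398*196) + 1/91612 = (3 + 4 - 78008) + 1/91612 = -78001 + 1/91612 = -7145827611/91612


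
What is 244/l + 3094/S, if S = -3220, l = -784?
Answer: -28673/22540 ≈ -1.2721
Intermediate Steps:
244/l + 3094/S = 244/(-784) + 3094/(-3220) = 244*(-1/784) + 3094*(-1/3220) = -61/196 - 221/230 = -28673/22540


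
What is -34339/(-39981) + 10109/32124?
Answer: 167474885/142705516 ≈ 1.1736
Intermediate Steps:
-34339/(-39981) + 10109/32124 = -34339*(-1/39981) + 10109*(1/32124) = 34339/39981 + 10109/32124 = 167474885/142705516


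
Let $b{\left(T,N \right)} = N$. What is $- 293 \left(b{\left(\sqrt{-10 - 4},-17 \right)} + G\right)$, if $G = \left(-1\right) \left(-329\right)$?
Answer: $-91416$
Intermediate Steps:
$G = 329$
$- 293 \left(b{\left(\sqrt{-10 - 4},-17 \right)} + G\right) = - 293 \left(-17 + 329\right) = \left(-293\right) 312 = -91416$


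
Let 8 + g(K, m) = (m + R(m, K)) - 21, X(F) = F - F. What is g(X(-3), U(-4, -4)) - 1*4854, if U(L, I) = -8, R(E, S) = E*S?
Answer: -4891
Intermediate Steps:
X(F) = 0
g(K, m) = -29 + m + K*m (g(K, m) = -8 + ((m + m*K) - 21) = -8 + ((m + K*m) - 21) = -8 + (-21 + m + K*m) = -29 + m + K*m)
g(X(-3), U(-4, -4)) - 1*4854 = (-29 - 8 + 0*(-8)) - 1*4854 = (-29 - 8 + 0) - 4854 = -37 - 4854 = -4891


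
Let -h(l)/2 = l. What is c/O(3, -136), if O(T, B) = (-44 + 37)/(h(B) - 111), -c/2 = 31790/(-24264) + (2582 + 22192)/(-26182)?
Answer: -8242292167/79410006 ≈ -103.79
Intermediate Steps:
h(l) = -2*l
c = 358360529/79410006 (c = -2*(31790/(-24264) + (2582 + 22192)/(-26182)) = -2*(31790*(-1/24264) + 24774*(-1/26182)) = -2*(-15895/12132 - 12387/13091) = -2*(-358360529/158820012) = 358360529/79410006 ≈ 4.5128)
O(T, B) = -7/(-111 - 2*B) (O(T, B) = (-44 + 37)/(-2*B - 111) = -7/(-111 - 2*B))
c/O(3, -136) = 358360529/(79410006*((7/(111 + 2*(-136))))) = 358360529/(79410006*((7/(111 - 272)))) = 358360529/(79410006*((7/(-161)))) = 358360529/(79410006*((7*(-1/161)))) = 358360529/(79410006*(-1/23)) = (358360529/79410006)*(-23) = -8242292167/79410006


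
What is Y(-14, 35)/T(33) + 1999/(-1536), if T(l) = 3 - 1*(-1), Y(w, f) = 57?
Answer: 19889/1536 ≈ 12.949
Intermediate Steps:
T(l) = 4 (T(l) = 3 + 1 = 4)
Y(-14, 35)/T(33) + 1999/(-1536) = 57/4 + 1999/(-1536) = 57*(¼) + 1999*(-1/1536) = 57/4 - 1999/1536 = 19889/1536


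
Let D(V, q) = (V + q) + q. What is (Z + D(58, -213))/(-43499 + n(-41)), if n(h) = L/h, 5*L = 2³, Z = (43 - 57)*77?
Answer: 296430/8917303 ≈ 0.033242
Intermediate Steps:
D(V, q) = V + 2*q
Z = -1078 (Z = -14*77 = -1078)
L = 8/5 (L = (⅕)*2³ = (⅕)*8 = 8/5 ≈ 1.6000)
n(h) = 8/(5*h)
(Z + D(58, -213))/(-43499 + n(-41)) = (-1078 + (58 + 2*(-213)))/(-43499 + (8/5)/(-41)) = (-1078 + (58 - 426))/(-43499 + (8/5)*(-1/41)) = (-1078 - 368)/(-43499 - 8/205) = -1446/(-8917303/205) = -1446*(-205/8917303) = 296430/8917303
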